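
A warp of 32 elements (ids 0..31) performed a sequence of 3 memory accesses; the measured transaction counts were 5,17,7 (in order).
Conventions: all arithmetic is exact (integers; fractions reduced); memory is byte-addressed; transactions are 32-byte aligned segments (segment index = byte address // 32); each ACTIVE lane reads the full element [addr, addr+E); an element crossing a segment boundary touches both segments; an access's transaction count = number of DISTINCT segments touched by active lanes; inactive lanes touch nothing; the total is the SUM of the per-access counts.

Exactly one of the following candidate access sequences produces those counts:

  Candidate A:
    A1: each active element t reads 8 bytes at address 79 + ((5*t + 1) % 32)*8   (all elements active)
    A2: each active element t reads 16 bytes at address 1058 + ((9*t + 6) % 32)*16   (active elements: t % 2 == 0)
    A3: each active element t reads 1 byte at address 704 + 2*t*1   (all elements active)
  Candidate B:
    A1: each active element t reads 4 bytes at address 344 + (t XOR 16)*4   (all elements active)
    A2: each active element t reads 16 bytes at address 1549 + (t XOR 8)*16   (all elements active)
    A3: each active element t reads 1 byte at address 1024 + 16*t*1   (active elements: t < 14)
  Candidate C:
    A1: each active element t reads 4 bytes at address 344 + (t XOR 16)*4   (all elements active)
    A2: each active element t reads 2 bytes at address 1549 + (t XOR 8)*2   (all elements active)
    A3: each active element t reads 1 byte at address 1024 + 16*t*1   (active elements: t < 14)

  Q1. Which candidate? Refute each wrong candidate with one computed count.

A: A1 gives 9 transactions, not 5
C: A2 gives 3 transactions, not 17
B: all counts match (5,17,7)

Answer: B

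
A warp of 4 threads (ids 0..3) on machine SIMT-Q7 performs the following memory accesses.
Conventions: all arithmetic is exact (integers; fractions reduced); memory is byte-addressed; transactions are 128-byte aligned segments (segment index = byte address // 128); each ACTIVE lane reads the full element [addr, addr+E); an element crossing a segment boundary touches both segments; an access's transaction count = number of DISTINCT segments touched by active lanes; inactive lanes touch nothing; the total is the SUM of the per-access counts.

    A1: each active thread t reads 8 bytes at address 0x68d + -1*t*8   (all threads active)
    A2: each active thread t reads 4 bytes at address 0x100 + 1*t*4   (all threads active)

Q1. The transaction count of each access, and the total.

A1: 2 transactions
A2: 1 transaction

Answer: 2,1; total 3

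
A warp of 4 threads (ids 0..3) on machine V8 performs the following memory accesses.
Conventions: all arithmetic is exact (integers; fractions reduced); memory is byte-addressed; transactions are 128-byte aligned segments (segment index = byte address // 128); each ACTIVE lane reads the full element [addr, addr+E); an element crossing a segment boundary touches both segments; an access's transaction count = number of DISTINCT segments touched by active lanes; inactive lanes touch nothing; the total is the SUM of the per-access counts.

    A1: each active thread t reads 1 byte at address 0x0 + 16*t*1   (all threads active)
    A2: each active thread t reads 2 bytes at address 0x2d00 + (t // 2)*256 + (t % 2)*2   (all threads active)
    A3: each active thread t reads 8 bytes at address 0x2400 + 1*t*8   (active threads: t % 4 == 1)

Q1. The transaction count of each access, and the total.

A1: 1 transaction
A2: 2 transactions
A3: 1 transaction

Answer: 1,2,1; total 4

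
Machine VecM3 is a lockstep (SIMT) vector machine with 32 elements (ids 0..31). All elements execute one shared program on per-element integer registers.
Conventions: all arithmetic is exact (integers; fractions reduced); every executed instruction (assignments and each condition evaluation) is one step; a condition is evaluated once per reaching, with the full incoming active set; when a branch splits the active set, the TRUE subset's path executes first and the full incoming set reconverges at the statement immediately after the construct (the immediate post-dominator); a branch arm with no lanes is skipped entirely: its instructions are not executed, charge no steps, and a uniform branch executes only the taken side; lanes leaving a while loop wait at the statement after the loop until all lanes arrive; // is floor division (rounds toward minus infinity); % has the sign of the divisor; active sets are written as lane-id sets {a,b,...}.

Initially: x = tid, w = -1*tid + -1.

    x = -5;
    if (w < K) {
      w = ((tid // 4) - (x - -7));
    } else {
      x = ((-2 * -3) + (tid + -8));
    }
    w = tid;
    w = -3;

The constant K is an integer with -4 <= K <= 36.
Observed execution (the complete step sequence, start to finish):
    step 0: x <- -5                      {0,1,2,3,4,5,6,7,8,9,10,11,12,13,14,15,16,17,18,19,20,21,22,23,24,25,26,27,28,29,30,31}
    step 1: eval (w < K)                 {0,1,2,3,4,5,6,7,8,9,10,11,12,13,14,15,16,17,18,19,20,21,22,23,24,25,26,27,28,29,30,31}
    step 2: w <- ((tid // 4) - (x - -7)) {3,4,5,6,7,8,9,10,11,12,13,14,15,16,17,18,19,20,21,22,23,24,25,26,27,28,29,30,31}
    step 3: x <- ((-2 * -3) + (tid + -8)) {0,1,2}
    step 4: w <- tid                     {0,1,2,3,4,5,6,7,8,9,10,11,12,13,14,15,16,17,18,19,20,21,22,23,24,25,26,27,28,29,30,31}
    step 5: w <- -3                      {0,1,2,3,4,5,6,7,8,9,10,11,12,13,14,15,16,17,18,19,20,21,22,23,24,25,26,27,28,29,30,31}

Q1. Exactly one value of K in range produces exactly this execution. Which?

Answer: K = -3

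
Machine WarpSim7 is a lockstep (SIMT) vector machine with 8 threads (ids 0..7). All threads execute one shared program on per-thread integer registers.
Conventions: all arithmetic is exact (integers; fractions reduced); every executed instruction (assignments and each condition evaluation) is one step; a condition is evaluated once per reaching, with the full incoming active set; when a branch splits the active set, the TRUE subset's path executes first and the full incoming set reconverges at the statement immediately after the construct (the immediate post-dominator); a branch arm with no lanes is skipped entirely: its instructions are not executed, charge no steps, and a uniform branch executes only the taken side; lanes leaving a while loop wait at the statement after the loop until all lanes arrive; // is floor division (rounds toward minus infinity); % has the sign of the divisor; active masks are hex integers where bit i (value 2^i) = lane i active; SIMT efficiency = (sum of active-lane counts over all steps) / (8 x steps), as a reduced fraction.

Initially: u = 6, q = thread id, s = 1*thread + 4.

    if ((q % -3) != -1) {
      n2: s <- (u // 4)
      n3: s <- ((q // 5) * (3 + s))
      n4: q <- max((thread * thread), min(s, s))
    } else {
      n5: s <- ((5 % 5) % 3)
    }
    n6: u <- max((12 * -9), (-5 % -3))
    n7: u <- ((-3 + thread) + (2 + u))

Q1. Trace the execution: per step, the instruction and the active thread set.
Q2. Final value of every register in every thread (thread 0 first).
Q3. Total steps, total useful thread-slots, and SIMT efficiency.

step 0: eval ((q % -3) != -1)        0xff
step 1: s <- (u // 4)                0xdb
step 2: s <- ((q // 5) * (3 + s))    0xdb
step 3: q <- max((thread * thread), min(s, s)) 0xdb
step 4: s <- ((5 % 5) % 3)           0x24
step 5: u <- max((12 * -9), (-5 % -3)) 0xff
step 6: u <- ((-3 + thread) + (2 + u)) 0xff

Answer: 7 steps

u: -3,-2,-1,0,1,2,3,4
q: 0,1,2,9,16,5,36,49
s: 0,0,0,0,0,0,4,4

steps = 7; useful = 44; efficiency = 44/56 = 11/14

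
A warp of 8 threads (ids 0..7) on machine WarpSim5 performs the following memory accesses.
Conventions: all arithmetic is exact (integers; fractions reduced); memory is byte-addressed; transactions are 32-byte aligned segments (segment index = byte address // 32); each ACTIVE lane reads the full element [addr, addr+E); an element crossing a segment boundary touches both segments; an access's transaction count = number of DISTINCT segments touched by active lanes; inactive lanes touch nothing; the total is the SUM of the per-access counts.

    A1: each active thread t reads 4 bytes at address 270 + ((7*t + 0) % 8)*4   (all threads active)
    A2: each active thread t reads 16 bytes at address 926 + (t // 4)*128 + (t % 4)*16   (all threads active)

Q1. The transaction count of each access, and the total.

A1: 2 transactions
A2: 6 transactions

Answer: 2,6; total 8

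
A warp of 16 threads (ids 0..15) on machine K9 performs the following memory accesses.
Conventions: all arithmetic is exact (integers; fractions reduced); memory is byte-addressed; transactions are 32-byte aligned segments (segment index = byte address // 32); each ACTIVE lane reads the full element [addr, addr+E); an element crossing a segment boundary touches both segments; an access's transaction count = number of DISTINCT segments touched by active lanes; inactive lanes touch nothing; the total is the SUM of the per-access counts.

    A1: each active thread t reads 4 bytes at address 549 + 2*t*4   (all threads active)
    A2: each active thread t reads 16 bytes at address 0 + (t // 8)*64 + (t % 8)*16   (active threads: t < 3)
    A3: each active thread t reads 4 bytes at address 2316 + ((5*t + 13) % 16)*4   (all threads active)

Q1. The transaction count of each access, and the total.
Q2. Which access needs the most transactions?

A1: 5 transactions
A2: 2 transactions
A3: 3 transactions

Answer: 5,2,3; total 10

Answer: A1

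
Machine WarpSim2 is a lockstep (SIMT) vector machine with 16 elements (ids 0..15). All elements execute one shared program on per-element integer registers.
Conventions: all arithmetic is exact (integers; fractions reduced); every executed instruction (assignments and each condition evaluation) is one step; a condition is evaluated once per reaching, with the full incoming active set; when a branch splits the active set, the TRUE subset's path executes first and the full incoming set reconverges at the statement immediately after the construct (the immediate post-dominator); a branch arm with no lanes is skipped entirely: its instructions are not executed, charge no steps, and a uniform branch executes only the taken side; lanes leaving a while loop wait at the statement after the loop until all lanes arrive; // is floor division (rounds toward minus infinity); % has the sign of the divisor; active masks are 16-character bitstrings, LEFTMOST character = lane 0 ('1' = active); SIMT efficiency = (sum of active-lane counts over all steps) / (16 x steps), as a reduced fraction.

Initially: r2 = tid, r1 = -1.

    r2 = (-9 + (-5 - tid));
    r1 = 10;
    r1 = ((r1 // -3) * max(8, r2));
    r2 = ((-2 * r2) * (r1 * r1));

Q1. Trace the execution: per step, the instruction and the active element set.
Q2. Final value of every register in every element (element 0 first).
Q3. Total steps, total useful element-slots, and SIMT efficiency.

step 0: r2 <- (-9 + (-5 - tid))      1111111111111111
step 1: r1 <- 10                     1111111111111111
step 2: r1 <- ((r1 // -3) * max(8, r2)) 1111111111111111
step 3: r2 <- ((-2 * r2) * (r1 * r1)) 1111111111111111

Answer: 4 steps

r2: 28672,30720,32768,34816,36864,38912,40960,43008,45056,47104,49152,51200,53248,55296,57344,59392
r1: -32,-32,-32,-32,-32,-32,-32,-32,-32,-32,-32,-32,-32,-32,-32,-32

steps = 4; useful = 64; efficiency = 64/64 = 1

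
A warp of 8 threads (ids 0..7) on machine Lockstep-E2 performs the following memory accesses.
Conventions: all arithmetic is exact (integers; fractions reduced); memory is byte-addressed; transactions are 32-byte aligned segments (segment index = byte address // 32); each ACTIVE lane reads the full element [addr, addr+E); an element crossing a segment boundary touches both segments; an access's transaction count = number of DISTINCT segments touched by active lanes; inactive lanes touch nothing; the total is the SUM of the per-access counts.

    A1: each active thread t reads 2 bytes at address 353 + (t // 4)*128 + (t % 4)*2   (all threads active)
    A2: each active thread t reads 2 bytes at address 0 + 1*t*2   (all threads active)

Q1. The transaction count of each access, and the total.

A1: 2 transactions
A2: 1 transaction

Answer: 2,1; total 3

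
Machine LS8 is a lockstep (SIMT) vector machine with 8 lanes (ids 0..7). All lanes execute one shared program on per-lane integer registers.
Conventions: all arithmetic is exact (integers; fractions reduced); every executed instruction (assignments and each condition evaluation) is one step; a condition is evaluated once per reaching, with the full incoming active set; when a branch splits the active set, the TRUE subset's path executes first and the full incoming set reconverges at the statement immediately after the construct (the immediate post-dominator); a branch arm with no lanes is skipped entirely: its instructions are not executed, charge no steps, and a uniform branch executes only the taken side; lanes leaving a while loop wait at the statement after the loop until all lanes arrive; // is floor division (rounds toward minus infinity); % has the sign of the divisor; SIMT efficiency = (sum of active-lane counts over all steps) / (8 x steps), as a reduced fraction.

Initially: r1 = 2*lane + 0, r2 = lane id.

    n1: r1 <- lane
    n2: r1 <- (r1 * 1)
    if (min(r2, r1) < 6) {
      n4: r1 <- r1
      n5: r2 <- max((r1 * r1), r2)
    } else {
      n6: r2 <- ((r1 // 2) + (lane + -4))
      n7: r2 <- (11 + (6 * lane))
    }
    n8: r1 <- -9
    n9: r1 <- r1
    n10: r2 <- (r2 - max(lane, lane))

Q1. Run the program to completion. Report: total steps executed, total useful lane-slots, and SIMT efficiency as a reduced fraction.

Answer: 10 steps, 64 useful, 4/5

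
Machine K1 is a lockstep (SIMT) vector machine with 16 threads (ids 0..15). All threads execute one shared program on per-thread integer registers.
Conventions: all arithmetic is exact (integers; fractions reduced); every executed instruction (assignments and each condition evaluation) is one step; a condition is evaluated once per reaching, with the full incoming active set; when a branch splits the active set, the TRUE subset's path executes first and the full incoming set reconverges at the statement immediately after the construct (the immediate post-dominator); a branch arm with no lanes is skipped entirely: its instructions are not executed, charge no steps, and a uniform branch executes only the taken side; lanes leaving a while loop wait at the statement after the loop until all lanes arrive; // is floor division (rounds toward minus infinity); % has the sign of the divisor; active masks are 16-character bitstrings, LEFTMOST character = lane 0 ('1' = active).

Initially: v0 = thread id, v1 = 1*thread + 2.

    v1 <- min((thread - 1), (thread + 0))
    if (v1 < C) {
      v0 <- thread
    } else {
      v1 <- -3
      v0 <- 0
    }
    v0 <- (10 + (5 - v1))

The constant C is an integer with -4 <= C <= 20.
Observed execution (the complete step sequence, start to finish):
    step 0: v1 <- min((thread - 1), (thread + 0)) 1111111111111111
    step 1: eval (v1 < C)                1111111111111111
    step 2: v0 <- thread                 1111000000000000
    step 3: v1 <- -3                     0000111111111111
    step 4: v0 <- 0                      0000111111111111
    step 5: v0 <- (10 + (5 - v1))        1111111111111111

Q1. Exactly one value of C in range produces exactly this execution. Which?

Answer: C = 3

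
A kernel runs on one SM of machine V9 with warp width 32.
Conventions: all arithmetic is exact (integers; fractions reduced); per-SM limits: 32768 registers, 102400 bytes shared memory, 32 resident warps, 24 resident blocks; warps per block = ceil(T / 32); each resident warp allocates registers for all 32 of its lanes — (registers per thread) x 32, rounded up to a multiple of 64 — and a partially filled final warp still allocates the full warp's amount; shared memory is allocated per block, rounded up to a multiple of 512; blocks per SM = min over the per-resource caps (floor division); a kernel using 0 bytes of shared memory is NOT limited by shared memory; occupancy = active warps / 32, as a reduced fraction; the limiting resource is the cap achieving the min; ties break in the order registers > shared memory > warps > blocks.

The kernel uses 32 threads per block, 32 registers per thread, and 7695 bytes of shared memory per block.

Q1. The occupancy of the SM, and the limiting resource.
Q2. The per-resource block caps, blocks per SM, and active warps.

Answer: occupancy 3/8, limited by shared memory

registers: 32 blocks
shared memory: 12 blocks
warps: 32 blocks
blocks: 24 blocks

Answer: 12 blocks, 12 active warps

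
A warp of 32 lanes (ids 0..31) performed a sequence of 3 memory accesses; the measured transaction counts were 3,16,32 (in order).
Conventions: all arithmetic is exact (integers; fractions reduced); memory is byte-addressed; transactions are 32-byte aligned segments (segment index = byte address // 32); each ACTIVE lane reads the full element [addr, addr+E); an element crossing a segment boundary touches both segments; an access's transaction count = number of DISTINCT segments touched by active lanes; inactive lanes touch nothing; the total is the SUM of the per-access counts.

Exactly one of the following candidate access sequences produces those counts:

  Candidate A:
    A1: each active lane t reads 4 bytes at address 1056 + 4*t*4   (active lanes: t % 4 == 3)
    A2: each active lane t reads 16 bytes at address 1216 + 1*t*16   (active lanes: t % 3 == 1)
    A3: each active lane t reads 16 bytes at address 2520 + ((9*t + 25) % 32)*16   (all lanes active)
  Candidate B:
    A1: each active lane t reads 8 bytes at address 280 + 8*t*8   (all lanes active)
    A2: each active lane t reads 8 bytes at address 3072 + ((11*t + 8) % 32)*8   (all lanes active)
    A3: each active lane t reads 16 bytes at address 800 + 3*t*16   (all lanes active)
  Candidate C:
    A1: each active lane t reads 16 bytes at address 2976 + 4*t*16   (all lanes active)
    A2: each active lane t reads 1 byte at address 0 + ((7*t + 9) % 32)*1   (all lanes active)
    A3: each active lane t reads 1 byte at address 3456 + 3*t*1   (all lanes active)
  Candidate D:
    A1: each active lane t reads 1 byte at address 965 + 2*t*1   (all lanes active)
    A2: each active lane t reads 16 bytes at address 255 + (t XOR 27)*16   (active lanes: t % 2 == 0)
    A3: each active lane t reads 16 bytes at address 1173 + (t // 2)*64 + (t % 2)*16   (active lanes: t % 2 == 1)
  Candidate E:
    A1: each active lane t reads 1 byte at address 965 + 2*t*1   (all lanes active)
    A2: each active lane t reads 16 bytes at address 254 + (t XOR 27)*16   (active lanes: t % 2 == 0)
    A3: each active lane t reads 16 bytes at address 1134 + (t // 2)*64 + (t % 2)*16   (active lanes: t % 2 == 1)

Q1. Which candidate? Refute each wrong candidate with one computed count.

A: A1 gives 8 transactions, not 3
B: A1 gives 32 transactions, not 3
C: A1 gives 32 transactions, not 3
D: A3 gives 16 transactions, not 32
E: all counts match (3,16,32)

Answer: E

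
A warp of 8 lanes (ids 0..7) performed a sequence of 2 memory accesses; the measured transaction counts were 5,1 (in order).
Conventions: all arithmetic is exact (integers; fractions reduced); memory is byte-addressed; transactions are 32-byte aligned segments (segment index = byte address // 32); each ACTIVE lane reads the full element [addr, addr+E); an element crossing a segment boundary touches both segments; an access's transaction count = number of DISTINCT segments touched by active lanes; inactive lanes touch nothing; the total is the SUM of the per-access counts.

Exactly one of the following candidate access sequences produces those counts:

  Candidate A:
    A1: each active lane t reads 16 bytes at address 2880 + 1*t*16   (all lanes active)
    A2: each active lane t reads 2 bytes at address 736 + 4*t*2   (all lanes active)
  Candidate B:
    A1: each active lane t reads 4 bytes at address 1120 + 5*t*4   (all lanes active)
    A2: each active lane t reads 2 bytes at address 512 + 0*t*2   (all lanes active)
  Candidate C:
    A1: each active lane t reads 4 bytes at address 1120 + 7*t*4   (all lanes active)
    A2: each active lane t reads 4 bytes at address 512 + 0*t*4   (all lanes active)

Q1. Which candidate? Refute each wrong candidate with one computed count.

A: A1 gives 4 transactions, not 5
C: A1 gives 7 transactions, not 5
B: all counts match (5,1)

Answer: B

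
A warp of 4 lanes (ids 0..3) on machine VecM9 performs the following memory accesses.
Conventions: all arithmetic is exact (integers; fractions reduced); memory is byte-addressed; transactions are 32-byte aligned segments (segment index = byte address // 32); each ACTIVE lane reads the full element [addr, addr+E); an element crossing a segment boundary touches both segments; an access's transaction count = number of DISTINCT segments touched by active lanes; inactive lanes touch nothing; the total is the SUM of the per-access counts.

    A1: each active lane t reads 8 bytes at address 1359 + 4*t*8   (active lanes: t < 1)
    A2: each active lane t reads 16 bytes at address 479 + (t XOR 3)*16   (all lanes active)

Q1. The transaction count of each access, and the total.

A1: 1 transaction
A2: 3 transactions

Answer: 1,3; total 4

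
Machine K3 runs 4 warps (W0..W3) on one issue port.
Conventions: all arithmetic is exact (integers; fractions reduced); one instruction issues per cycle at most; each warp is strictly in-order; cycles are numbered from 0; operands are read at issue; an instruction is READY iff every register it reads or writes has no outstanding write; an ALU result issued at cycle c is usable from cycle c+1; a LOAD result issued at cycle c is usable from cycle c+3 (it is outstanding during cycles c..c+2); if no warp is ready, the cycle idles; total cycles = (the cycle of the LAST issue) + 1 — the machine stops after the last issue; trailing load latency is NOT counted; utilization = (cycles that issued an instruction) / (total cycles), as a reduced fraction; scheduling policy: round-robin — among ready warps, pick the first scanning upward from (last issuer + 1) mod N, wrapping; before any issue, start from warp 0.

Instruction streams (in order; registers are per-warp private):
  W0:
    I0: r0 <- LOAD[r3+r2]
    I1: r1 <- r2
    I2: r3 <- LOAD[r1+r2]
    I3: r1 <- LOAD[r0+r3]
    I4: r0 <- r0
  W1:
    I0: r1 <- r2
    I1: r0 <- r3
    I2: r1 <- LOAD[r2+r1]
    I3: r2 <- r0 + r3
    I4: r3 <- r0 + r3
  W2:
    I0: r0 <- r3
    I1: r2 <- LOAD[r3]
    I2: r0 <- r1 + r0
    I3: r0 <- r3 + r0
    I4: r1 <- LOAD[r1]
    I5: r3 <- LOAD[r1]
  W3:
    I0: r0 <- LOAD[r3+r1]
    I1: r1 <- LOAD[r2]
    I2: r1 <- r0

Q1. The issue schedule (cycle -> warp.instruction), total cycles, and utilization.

cycle 0: W0.I0
cycle 1: W1.I0
cycle 2: W2.I0
cycle 3: W3.I0
cycle 4: W0.I1
cycle 5: W1.I1
cycle 6: W2.I1
cycle 7: W3.I1
cycle 8: W0.I2
cycle 9: W1.I2
cycle 10: W2.I2
cycle 11: W3.I2
cycle 12: W0.I3
cycle 13: W1.I3
cycle 14: W2.I3
cycle 15: W0.I4
cycle 16: W1.I4
cycle 17: W2.I4
cycle 18: idle
cycle 19: idle
cycle 20: W2.I5

Answer: 21 cycles, utilization 19/21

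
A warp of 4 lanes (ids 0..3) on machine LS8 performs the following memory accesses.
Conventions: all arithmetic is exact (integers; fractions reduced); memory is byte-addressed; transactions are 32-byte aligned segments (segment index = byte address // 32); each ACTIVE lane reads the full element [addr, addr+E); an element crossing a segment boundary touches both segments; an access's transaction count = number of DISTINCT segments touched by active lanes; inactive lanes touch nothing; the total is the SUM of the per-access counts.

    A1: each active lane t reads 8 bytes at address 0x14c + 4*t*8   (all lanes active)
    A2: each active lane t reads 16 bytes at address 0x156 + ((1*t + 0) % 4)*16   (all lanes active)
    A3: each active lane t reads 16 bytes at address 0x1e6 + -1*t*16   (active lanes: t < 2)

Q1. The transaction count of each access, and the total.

A1: 4 transactions
A2: 3 transactions
A3: 2 transactions

Answer: 4,3,2; total 9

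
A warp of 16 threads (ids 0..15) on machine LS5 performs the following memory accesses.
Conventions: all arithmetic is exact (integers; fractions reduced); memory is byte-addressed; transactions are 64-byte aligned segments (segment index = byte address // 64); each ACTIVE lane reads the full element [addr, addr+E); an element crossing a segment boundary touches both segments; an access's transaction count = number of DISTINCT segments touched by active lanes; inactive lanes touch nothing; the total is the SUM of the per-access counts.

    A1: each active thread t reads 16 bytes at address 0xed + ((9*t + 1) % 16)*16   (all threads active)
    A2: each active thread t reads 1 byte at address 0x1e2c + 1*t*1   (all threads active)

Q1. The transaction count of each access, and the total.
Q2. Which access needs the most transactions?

A1: 5 transactions
A2: 1 transaction

Answer: 5,1; total 6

Answer: A1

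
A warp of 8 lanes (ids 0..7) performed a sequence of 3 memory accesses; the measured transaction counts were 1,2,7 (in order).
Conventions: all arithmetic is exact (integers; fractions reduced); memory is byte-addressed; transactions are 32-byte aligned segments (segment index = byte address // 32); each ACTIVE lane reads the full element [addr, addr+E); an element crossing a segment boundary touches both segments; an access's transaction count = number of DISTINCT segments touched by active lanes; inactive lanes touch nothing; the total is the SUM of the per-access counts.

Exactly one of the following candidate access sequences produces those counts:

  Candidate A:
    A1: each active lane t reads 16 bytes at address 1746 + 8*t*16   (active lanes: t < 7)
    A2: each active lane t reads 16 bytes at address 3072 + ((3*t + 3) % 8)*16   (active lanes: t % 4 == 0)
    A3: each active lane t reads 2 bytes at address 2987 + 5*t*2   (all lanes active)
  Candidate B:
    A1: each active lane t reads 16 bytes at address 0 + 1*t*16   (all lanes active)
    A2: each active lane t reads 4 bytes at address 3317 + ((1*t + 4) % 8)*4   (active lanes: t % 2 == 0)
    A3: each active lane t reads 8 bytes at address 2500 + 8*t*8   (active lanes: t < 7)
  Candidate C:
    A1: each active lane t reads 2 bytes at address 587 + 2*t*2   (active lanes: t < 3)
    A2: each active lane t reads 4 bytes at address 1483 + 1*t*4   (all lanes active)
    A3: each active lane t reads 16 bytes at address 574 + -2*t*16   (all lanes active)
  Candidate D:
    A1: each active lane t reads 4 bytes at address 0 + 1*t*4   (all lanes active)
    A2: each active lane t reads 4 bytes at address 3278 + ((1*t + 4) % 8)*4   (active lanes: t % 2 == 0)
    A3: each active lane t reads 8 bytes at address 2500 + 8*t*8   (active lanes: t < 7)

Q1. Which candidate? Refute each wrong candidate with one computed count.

A: A1 gives 14 transactions, not 1
B: A1 gives 4 transactions, not 1
C: A3 gives 9 transactions, not 7
D: all counts match (1,2,7)

Answer: D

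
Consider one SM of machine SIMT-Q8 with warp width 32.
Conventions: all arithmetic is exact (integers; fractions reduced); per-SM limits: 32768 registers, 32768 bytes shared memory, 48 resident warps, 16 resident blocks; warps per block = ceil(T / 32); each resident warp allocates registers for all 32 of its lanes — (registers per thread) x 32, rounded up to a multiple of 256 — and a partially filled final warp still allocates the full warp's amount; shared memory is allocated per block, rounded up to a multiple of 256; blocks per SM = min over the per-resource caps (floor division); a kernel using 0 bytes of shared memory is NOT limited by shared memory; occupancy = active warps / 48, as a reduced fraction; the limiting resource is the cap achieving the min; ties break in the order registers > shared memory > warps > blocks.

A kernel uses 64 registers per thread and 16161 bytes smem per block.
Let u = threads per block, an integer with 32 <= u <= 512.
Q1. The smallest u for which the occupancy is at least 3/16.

Answer: u = 129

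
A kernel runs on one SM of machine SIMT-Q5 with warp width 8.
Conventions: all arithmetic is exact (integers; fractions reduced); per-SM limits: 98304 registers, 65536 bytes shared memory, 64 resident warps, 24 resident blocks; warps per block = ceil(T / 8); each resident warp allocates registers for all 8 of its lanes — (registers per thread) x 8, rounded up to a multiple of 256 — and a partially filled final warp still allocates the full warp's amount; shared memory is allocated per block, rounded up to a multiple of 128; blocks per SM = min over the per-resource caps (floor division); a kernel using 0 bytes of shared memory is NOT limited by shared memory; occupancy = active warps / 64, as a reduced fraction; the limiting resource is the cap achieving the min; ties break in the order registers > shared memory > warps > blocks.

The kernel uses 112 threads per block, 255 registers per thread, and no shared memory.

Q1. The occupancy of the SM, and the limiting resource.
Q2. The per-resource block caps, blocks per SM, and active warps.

Answer: occupancy 21/32, limited by registers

registers: 3 blocks
shared memory: no limit (kernel uses none)
warps: 4 blocks
blocks: 24 blocks

Answer: 3 blocks, 42 active warps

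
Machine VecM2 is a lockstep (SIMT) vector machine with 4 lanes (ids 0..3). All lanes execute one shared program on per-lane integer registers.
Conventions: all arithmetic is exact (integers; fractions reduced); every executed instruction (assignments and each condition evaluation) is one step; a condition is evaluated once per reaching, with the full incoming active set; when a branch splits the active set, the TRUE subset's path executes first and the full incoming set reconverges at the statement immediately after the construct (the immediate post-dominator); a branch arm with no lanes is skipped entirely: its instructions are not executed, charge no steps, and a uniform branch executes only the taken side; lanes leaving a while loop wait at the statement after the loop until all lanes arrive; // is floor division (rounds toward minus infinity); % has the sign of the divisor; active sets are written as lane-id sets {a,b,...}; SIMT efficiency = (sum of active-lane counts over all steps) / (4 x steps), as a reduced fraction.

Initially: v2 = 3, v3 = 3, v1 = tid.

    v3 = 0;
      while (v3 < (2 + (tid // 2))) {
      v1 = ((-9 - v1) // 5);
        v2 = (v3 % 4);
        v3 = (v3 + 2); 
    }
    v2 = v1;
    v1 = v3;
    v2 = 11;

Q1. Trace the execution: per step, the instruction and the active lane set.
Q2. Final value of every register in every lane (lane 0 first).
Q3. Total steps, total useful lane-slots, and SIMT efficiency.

step 0: v3 <- 0                      {0,1,2,3}
step 1: eval (v3 < (2 + (tid // 2))) {0,1,2,3}
step 2: v1 <- ((-9 - v1) // 5)       {0,1,2,3}
step 3: v2 <- (v3 % 4)               {0,1,2,3}
step 4: v3 <- (v3 + 2)               {0,1,2,3}
step 5: eval (v3 < (2 + (tid // 2))) {0,1,2,3}
step 6: v1 <- ((-9 - v1) // 5)       {2,3}
step 7: v2 <- (v3 % 4)               {2,3}
step 8: v3 <- (v3 + 2)               {2,3}
step 9: eval (v3 < (2 + (tid // 2))) {2,3}
step 10: v2 <- v1                     {0,1,2,3}
step 11: v1 <- v3                     {0,1,2,3}
step 12: v2 <- 11                     {0,1,2,3}

Answer: 13 steps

v2: 11,11,11,11
v3: 2,2,4,4
v1: 2,2,4,4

steps = 13; useful = 44; efficiency = 44/52 = 11/13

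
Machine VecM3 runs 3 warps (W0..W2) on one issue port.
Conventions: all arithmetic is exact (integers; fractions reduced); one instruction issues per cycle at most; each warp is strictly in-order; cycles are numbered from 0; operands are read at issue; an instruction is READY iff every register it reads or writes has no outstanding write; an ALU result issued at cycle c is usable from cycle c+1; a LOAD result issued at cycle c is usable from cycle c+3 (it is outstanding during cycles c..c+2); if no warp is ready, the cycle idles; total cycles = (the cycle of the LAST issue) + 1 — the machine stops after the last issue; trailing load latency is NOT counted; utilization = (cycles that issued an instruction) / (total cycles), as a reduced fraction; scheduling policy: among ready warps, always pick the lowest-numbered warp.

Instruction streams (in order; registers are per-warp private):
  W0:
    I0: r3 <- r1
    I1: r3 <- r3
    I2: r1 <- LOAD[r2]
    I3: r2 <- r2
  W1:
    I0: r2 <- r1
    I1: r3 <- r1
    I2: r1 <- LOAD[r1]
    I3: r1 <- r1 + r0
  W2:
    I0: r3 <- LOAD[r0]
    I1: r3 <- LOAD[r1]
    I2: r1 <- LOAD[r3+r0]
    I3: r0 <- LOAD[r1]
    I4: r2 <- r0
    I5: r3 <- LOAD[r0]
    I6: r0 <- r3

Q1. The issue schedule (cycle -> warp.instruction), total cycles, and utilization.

cycle 0: W0.I0
cycle 1: W0.I1
cycle 2: W0.I2
cycle 3: W0.I3
cycle 4: W1.I0
cycle 5: W1.I1
cycle 6: W1.I2
cycle 7: W2.I0
cycle 8: idle
cycle 9: W1.I3
cycle 10: W2.I1
cycle 11: idle
cycle 12: idle
cycle 13: W2.I2
cycle 14: idle
cycle 15: idle
cycle 16: W2.I3
cycle 17: idle
cycle 18: idle
cycle 19: W2.I4
cycle 20: W2.I5
cycle 21: idle
cycle 22: idle
cycle 23: W2.I6

Answer: 24 cycles, utilization 5/8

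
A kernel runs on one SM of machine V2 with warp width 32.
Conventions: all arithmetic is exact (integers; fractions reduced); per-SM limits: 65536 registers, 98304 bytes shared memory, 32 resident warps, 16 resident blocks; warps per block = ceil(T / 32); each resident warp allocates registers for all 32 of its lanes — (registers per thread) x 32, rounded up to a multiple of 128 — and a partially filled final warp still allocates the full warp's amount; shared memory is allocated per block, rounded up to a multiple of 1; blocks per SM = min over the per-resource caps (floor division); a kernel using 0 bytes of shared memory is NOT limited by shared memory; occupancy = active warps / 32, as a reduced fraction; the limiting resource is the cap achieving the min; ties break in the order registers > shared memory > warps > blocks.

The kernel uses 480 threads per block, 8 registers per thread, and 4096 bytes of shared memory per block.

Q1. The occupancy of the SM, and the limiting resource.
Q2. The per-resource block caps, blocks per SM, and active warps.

Answer: occupancy 15/16, limited by warps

registers: 17 blocks
shared memory: 24 blocks
warps: 2 blocks
blocks: 16 blocks

Answer: 2 blocks, 30 active warps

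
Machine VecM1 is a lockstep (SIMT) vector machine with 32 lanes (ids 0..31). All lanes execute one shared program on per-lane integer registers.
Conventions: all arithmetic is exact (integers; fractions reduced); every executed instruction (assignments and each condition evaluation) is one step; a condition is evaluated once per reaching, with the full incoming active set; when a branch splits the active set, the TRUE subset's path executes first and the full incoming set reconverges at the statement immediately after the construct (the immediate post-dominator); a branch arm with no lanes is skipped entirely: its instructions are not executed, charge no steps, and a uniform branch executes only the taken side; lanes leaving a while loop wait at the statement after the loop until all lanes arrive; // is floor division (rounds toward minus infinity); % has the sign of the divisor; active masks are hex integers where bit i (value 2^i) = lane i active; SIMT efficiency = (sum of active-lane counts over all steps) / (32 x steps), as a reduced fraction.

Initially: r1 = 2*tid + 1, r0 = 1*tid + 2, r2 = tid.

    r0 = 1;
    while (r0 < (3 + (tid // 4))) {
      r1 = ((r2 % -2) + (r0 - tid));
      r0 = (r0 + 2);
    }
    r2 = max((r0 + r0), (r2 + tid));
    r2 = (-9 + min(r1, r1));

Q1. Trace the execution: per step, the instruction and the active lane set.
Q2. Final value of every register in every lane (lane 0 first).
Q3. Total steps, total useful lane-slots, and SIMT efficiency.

step 0: r0 <- 1                      0xffffffff
step 1: eval (r0 < (3 + (tid // 4))) 0xffffffff
step 2: r1 <- ((r2 % -2) + (r0 - tid)) 0xffffffff
step 3: r0 <- (r0 + 2)               0xffffffff
step 4: eval (r0 < (3 + (tid // 4))) 0xffffffff
step 5: r1 <- ((r2 % -2) + (r0 - tid)) 0xfffffff0
step 6: r0 <- (r0 + 2)               0xfffffff0
step 7: eval (r0 < (3 + (tid // 4))) 0xfffffff0
step 8: r1 <- ((r2 % -2) + (r0 - tid)) 0xfffff000
step 9: r0 <- (r0 + 2)               0xfffff000
step 10: eval (r0 < (3 + (tid // 4))) 0xfffff000
step 11: r1 <- ((r2 % -2) + (r0 - tid)) 0xfff00000
step 12: r0 <- (r0 + 2)               0xfff00000
step 13: eval (r0 < (3 + (tid // 4))) 0xfff00000
step 14: r1 <- ((r2 % -2) + (r0 - tid)) 0xf0000000
step 15: r0 <- (r0 + 2)               0xf0000000
step 16: eval (r0 < (3 + (tid // 4))) 0xf0000000
step 17: r2 <- max((r0 + r0), (r2 + tid)) 0xffffffff
step 18: r2 <- (-9 + min(r1, r1))     0xffffffff

Answer: 19 steps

r1: 1,-1,-1,-3,-1,-3,-3,-5,-5,-7,-7,-9,-7,-9,-9,-11,-11,-13,-13,-15,-13,-15,-15,-17,-17,-19,-19,-21,-19,-21,-21,-23
r0: 3,3,3,3,5,5,5,5,5,5,5,5,7,7,7,7,7,7,7,7,9,9,9,9,9,9,9,9,11,11,11,11
r2: -8,-10,-10,-12,-10,-12,-12,-14,-14,-16,-16,-18,-16,-18,-18,-20,-20,-22,-22,-24,-22,-24,-24,-26,-26,-28,-28,-30,-28,-30,-30,-32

steps = 19; useful = 416; efficiency = 416/608 = 13/19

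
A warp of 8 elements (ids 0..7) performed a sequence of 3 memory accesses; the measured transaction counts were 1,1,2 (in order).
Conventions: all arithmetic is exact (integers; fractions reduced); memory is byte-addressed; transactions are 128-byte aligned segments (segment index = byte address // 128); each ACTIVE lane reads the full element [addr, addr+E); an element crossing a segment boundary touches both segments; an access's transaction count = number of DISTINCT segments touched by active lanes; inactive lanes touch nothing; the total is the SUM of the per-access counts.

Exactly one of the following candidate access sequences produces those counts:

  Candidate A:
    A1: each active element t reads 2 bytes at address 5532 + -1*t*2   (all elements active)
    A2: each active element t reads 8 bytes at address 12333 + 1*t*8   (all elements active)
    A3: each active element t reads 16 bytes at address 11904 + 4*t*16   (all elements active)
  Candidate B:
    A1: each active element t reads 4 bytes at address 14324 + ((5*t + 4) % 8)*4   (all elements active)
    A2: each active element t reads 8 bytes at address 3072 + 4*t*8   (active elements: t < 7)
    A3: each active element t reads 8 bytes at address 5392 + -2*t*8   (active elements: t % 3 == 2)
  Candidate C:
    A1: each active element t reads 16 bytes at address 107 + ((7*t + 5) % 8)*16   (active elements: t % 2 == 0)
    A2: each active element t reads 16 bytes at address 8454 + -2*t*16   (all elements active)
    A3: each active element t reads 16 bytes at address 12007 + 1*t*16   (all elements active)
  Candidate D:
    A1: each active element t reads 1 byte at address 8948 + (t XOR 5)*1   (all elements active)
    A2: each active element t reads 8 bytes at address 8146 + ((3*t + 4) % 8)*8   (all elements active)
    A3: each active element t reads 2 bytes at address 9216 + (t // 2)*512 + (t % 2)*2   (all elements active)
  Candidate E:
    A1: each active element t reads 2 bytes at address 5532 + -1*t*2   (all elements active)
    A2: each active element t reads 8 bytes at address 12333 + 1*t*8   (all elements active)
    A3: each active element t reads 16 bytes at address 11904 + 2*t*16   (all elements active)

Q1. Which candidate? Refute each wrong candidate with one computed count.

A: A3 gives 4 transactions, not 2
B: A1 gives 2 transactions, not 1
C: A1 gives 2 transactions, not 1
D: A2 gives 2 transactions, not 1
E: all counts match (1,1,2)

Answer: E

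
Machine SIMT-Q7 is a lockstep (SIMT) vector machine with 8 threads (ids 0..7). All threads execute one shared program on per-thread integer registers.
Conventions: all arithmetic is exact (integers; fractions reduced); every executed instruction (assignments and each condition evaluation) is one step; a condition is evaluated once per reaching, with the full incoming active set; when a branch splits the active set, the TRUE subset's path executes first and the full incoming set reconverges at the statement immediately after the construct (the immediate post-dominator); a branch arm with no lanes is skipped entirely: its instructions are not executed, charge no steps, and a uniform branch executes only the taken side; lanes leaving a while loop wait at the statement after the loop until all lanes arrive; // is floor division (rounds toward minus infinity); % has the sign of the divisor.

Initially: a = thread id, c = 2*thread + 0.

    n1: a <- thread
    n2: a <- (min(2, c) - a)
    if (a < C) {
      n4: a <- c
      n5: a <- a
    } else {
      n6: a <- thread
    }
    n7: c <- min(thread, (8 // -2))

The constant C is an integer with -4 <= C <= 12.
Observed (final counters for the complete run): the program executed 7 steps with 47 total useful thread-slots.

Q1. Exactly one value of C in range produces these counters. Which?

Answer: C = 1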